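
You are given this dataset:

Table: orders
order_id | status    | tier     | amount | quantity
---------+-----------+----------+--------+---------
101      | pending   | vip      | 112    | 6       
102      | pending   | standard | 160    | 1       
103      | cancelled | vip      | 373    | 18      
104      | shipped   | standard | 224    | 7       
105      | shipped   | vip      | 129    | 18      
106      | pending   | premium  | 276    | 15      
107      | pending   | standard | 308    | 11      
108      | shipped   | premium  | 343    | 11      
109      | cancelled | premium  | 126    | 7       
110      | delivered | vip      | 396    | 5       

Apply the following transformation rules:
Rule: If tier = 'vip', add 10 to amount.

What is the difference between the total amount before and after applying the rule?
40

Step 1: Original sum of amount = 2447
Step 2: 4 records have tier = 'vip'
Step 3: Each affected record changes by 10
Step 4: Total change = 4 × 10 = 40
Step 5: New sum = 2447 + 40 = 2487
Step 6: Difference = |2487 - 2447| = 40
        (Sum increased by 40)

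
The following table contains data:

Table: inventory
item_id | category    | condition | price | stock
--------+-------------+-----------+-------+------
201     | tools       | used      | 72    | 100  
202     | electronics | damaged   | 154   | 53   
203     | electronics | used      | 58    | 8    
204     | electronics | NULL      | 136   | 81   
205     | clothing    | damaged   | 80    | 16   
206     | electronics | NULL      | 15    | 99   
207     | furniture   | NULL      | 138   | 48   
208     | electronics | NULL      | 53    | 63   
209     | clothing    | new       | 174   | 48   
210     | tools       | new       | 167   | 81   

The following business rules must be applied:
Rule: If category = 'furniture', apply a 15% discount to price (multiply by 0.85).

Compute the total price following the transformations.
1026.3

Step 1: Records with category = 'furniture' have total price = 138
Step 2: Apply multiplier: 138 × 0.85 = 117.3
Step 3: Other records total: 909
Step 4: Final sum = 117.3 + 909 = 1026.3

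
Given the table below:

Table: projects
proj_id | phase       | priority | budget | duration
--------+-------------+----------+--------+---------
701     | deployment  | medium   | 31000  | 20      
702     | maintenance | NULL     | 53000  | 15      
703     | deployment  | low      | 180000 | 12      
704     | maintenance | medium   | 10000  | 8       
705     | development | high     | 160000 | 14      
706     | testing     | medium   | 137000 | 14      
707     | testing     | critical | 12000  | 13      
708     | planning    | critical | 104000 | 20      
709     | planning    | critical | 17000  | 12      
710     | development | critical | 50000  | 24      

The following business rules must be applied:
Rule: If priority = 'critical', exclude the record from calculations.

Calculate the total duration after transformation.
83

Step 1: Identify records where priority = 'critical'
Step 2: The excluded records sum to 69
Step 3: Original total duration = 152
Step 4: Remaining total = 152 - 69 = 83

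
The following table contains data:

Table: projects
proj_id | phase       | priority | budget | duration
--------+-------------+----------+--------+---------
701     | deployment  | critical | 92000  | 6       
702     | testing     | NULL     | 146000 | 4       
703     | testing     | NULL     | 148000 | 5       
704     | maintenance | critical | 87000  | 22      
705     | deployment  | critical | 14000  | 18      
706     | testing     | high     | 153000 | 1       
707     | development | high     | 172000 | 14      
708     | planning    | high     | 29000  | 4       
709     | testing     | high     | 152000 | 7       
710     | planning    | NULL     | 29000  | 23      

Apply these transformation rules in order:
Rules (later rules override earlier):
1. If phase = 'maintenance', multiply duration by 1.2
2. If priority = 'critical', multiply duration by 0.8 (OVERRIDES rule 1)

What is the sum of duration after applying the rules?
94.8

Step 1: Rule 2 takes priority for records with priority = 'critical'
  - 3 records: 46 × 0.8 = 36.8
Step 2: Rule 1 applies to remaining records with phase = 'maintenance'
  - 0 records: 0 × 1.2 = 0.0
Step 3: Other records unchanged: 58
Step 4: Final sum = 36.8 + 0.0 + 58 = 94.8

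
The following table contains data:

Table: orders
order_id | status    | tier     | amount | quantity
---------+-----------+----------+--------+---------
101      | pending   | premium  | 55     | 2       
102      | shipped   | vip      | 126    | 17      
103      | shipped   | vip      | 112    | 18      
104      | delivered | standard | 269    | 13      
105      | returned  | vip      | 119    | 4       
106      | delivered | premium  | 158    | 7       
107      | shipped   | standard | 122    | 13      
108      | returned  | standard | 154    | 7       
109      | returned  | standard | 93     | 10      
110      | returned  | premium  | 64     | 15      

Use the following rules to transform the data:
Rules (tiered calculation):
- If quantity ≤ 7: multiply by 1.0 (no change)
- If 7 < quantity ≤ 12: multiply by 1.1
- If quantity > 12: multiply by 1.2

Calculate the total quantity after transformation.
122.2

Step 1: Tier 1 (quantity ≤ 7): 4 records, sum = 20 × 1.0 = 20.0
Step 2: Tier 2 (7 < quantity ≤ 12): 1 records, sum = 10 × 1.1 = 11.0
Step 3: Tier 3 (quantity > 12): 5 records, sum = 76 × 1.2 = 91.2
Step 4: Final sum = 20.0 + 11.0 + 91.2 = 122.2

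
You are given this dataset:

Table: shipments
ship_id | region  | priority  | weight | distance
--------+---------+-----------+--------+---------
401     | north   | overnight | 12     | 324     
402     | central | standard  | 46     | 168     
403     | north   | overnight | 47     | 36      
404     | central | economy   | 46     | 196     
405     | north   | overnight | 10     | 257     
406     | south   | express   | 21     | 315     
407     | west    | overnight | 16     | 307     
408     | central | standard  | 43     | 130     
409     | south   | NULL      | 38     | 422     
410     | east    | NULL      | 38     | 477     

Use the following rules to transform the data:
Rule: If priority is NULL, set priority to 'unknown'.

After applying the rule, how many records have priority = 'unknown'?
2

Step 1: Count records where priority IS NULL
Step 2: Found 2 records with NULL priority
Step 3: These records will have priority set to 'unknown'
Step 4: Records already having priority = 'unknown': 0
Step 5: Answer: 2 + 0 = 2 records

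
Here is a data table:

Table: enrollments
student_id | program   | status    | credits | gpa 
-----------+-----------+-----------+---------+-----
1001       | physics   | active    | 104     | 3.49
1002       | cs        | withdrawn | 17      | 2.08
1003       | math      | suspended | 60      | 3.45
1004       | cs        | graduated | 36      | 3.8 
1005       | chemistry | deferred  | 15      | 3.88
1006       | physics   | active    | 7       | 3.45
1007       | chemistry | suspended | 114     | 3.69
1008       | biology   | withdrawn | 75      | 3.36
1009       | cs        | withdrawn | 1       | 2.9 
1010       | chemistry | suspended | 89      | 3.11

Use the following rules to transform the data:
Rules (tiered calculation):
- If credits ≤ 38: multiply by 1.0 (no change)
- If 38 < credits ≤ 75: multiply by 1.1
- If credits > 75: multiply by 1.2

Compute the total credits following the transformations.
592.9

Step 1: Tier 1 (credits ≤ 38): 5 records, sum = 76 × 1.0 = 76.0
Step 2: Tier 2 (38 < credits ≤ 75): 2 records, sum = 135 × 1.1 = 148.5
Step 3: Tier 3 (credits > 75): 3 records, sum = 307 × 1.2 = 368.4
Step 4: Final sum = 76.0 + 148.5 + 368.4 = 592.9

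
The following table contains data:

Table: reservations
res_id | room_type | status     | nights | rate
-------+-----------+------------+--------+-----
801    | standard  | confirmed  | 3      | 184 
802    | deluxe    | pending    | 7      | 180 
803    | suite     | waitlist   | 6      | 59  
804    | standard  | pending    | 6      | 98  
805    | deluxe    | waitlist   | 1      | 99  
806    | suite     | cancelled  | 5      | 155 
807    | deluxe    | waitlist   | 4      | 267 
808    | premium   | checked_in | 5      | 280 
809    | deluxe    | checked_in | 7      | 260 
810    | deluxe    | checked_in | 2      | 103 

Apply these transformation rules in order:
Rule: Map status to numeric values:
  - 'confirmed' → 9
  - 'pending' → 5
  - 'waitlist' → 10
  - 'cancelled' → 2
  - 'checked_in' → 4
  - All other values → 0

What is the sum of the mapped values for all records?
63

Step 1: Apply mapping to each record
Step 2: Count by status:
  'confirmed': 1 records × 9 = 9
  'pending': 2 records × 5 = 10
  'waitlist': 3 records × 10 = 30
  'cancelled': 1 records × 2 = 2
  'checked_in': 3 records × 4 = 12
Step 3: Sum all mapped values = 63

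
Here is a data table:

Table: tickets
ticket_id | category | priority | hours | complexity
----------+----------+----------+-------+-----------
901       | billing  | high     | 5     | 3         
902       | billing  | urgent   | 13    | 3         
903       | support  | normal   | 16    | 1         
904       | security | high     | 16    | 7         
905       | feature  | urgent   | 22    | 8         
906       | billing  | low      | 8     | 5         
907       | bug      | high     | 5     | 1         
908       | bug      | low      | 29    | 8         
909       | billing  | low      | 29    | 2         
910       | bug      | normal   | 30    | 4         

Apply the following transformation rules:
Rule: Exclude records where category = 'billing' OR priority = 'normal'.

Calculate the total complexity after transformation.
24

Step 1: Find records where category = 'billing' OR priority = 'normal'
Step 2: 6 records match, summing to 18
Step 3: Original sum: 42
Step 4: Remaining sum = 42 - 18 = 24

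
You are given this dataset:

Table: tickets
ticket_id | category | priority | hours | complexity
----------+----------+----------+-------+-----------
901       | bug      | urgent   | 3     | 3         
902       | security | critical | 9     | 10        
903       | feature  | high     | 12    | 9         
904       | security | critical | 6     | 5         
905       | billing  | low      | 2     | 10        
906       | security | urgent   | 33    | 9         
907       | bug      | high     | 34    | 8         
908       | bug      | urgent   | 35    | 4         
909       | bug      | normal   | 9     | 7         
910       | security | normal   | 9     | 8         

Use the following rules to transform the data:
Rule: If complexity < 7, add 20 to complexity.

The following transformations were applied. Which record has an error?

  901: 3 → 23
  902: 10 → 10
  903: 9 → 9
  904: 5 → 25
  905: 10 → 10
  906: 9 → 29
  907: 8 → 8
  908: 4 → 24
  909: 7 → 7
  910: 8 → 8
Record 906 has an error. The correct transformed value should be 9, not 29.

Step 1: Check each record against the rule
Step 2: Record 906 has complexity = 9
Step 3: Since 9 >= 7, the bonus should not have been applied
Step 4: Correct value = 9, but claimed value = 29
Conclusion: Record 906 has the error.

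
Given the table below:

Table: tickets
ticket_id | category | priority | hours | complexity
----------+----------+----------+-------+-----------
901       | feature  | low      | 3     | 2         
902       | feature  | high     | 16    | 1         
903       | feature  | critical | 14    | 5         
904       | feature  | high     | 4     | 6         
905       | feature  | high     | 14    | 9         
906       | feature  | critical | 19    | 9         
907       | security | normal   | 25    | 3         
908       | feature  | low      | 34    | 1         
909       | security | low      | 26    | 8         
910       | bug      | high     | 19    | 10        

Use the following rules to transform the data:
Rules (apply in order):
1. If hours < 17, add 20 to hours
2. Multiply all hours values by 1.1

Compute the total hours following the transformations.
301.4

Step 1: Apply Rule 1 - Add 20 to records with hours < 17
  - 5 records affected: 51 + (5 × 20) = 151
  - Unaffected records: 123
  - Sum after Rule 1: 274
Step 2: Apply Rule 2 - Multiply all by 1.1
  - 274 × 1.1 = 301.4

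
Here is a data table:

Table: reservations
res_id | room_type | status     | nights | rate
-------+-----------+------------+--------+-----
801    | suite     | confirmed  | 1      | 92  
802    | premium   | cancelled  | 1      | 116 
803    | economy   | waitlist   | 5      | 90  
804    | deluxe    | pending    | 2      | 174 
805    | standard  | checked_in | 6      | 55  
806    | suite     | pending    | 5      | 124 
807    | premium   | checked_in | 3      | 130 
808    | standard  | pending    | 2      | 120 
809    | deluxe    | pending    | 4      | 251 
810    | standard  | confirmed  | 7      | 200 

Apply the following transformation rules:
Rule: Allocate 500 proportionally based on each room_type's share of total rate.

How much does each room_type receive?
deluxe: 157.17, economy: 33.28, premium: 90.98, standard: 138.68, suite: 79.88

Step 1: Calculate total rate = 1352
Step 2: Calculate each room_type's proportion:
  deluxe: 425/1352 = 31.43% → 157.17
  economy: 90/1352 = 6.66% → 33.28
  premium: 246/1352 = 18.20% → 90.98
  standard: 375/1352 = 27.74% → 138.68
  suite: 216/1352 = 15.98% → 79.88
Step 3: Verify: sum of allocations ≈ 500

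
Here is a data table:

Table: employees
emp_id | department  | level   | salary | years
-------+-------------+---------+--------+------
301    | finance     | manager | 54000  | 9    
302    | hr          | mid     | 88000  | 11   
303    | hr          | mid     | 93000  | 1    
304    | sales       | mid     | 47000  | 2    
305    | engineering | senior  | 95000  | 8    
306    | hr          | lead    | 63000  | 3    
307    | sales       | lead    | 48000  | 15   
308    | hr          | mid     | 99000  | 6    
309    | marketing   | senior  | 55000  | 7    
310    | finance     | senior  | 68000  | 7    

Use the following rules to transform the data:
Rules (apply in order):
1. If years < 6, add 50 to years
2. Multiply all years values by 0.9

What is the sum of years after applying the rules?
197.1

Step 1: Apply Rule 1 - Add 50 to records with years < 6
  - 3 records affected: 6 + (3 × 50) = 156
  - Unaffected records: 63
  - Sum after Rule 1: 219
Step 2: Apply Rule 2 - Multiply all by 0.9
  - 219 × 0.9 = 197.1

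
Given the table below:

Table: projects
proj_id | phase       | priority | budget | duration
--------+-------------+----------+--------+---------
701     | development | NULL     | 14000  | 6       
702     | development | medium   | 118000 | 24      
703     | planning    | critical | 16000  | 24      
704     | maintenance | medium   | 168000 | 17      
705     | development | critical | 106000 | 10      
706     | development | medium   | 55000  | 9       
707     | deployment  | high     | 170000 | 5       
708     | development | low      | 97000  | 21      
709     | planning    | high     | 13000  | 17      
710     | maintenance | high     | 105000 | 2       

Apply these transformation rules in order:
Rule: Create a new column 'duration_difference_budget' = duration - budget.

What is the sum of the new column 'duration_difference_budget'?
-861865

Step 1: For each record, compute duration - budget
Example calculations:
  6 - 14000 = -13994
  24 - 118000 = -117976
  24 - 16000 = -15976
  ...
Step 2: Sum all derived values
Step 3: Total = -861865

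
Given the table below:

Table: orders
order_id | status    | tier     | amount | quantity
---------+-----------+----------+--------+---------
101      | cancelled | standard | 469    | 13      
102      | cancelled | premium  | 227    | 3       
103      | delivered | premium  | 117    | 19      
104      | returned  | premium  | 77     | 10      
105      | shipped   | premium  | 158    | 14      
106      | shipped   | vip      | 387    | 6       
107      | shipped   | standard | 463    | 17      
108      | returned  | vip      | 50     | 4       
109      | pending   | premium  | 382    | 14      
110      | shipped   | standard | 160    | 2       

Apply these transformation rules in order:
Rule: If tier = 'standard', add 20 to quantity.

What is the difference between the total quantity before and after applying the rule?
60

Step 1: Original sum of quantity = 102
Step 2: 3 records have tier = 'standard'
Step 3: Each affected record changes by 20
Step 4: Total change = 3 × 20 = 60
Step 5: New sum = 102 + 60 = 162
Step 6: Difference = |162 - 102| = 60
        (Sum increased by 60)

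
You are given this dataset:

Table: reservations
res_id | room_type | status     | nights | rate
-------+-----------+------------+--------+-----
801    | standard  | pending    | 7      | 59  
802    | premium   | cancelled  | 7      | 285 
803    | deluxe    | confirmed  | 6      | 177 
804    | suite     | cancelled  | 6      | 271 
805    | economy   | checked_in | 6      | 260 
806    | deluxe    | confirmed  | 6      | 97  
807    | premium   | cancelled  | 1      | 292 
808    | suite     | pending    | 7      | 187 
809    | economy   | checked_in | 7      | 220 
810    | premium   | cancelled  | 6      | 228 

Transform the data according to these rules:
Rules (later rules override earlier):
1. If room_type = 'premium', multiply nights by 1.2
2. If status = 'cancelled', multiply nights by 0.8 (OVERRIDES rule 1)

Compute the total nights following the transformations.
55.0

Step 1: Rule 2 takes priority for records with status = 'cancelled'
  - 4 records: 20 × 0.8 = 16.0
Step 2: Rule 1 applies to remaining records with room_type = 'premium'
  - 0 records: 0 × 1.2 = 0.0
Step 3: Other records unchanged: 39
Step 4: Final sum = 16.0 + 0.0 + 39 = 55.0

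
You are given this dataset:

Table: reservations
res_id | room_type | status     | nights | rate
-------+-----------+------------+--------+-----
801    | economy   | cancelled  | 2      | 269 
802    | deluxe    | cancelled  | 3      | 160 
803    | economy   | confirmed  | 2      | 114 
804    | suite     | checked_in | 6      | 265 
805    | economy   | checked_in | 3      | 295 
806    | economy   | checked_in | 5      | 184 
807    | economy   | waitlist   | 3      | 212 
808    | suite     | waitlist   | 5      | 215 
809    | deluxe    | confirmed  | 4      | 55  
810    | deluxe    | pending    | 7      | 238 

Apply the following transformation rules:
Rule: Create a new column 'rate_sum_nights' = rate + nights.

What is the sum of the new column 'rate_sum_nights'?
2047

Step 1: For each record, compute rate + nights
Example calculations:
  269 + 2 = 271
  160 + 3 = 163
  114 + 2 = 116
  ...
Step 2: Sum all derived values
Step 3: Total = 2047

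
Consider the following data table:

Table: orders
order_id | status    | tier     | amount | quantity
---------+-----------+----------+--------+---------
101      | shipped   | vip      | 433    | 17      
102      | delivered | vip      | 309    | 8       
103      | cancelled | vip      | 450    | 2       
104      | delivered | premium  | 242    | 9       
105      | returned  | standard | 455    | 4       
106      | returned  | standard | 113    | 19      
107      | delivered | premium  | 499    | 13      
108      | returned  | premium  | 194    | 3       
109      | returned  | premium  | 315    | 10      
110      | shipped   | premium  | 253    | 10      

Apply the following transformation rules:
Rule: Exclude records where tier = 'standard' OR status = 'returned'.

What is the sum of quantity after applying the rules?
59

Step 1: Find records where tier = 'standard' OR status = 'returned'
Step 2: 4 records match, summing to 36
Step 3: Original sum: 95
Step 4: Remaining sum = 95 - 36 = 59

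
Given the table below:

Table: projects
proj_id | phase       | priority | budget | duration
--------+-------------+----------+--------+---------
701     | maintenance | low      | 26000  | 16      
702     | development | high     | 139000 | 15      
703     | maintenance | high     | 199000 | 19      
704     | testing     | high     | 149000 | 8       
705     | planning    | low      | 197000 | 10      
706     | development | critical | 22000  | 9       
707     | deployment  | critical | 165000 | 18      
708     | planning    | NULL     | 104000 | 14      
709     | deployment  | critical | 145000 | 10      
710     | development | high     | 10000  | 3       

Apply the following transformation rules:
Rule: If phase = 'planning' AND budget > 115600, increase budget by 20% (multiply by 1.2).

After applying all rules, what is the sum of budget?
1195400.0

Step 1: Find records where phase = 'planning' AND budget > 115600
Step 2: 1 records match, summing to 197000
Step 3: After multiplier: 197000 × 1.2 = 236400.0
Step 4: Unaffected records sum: 959000
Step 5: Final sum = 236400.0 + 959000 = 1195400.0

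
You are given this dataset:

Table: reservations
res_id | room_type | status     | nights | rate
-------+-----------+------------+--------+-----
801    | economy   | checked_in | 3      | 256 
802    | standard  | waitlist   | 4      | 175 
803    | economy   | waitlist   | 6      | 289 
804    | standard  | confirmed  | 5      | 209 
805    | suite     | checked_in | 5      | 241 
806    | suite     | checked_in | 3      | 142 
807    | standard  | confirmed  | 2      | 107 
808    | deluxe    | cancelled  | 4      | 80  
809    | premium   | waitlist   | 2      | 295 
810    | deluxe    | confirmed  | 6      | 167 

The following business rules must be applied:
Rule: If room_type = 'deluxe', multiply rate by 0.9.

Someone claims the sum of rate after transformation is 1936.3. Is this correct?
Yes, the result is correct.

Step 1: Calculate the correct sum after transformation
Step 2: Apply multiplier 0.9 to records where room_type = 'deluxe'
Step 3: Correct result = 1936.3
Step 4: Claimed result = 1936.3
Step 5: 1936.3 = 1936.3 ✓
Conclusion: The claimed result is correct.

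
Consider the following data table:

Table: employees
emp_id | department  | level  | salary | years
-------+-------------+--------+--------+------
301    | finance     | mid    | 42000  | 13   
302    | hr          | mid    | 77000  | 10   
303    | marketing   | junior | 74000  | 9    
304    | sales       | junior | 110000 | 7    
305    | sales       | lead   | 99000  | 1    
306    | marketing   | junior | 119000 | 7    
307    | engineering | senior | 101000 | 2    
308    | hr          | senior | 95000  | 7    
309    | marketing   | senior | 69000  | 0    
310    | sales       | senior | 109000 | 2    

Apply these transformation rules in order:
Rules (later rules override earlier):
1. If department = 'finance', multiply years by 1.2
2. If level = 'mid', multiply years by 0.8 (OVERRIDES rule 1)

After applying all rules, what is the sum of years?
53.4

Step 1: Rule 2 takes priority for records with level = 'mid'
  - 2 records: 23 × 0.8 = 18.4
Step 2: Rule 1 applies to remaining records with department = 'finance'
  - 0 records: 0 × 1.2 = 0.0
Step 3: Other records unchanged: 35
Step 4: Final sum = 18.4 + 0.0 + 35 = 53.4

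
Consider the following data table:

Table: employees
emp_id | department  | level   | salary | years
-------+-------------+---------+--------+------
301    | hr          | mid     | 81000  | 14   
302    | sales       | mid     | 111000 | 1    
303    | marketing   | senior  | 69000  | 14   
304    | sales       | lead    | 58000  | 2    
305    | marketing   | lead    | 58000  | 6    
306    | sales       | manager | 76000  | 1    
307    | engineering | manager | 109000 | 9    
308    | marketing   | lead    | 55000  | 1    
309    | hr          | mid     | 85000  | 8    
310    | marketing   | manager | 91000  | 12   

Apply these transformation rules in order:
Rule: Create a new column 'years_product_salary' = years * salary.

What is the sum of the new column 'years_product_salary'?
5559000

Step 1: For each record, compute years * salary
Example calculations:
  14 * 81000 = 1134000
  1 * 111000 = 111000
  14 * 69000 = 966000
  ...
Step 2: Sum all derived values
Step 3: Total = 5559000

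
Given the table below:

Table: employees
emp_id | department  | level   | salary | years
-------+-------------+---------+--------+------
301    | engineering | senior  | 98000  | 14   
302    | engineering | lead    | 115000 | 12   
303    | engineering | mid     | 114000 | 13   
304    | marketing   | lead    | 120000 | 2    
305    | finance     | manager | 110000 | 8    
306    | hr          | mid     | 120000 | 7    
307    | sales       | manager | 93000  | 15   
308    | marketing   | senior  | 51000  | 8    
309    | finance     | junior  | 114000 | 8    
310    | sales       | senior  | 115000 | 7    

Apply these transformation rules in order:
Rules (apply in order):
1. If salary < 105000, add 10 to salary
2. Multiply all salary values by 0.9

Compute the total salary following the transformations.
945027.0

Step 1: Apply Rule 1 - Add 10 to records with salary < 105000
  - 3 records affected: 242000 + (3 × 10) = 242030
  - Unaffected records: 808000
  - Sum after Rule 1: 1050030
Step 2: Apply Rule 2 - Multiply all by 0.9
  - 1050030 × 0.9 = 945027.0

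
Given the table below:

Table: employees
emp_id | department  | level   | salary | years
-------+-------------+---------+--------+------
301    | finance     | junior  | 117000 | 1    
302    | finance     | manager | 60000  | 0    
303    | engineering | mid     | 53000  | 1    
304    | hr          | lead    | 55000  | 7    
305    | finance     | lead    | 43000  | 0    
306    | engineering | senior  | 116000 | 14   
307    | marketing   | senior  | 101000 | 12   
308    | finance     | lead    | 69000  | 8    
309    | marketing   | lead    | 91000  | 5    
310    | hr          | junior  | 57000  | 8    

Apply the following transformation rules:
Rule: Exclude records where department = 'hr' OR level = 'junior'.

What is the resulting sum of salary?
533000

Step 1: Find records where department = 'hr' OR level = 'junior'
Step 2: 3 records match, summing to 229000
Step 3: Original sum: 762000
Step 4: Remaining sum = 762000 - 229000 = 533000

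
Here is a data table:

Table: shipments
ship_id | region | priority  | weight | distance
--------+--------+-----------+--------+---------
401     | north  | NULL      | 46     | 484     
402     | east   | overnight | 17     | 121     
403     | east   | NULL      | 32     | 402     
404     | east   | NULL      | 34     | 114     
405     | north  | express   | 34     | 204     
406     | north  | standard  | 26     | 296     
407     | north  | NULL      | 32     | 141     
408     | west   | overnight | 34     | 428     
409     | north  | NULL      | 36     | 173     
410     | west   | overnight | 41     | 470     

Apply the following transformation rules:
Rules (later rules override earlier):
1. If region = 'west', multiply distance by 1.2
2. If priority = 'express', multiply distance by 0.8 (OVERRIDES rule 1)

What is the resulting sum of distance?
2971.8

Step 1: Rule 2 takes priority for records with priority = 'express'
  - 1 records: 204 × 0.8 = 163.2
Step 2: Rule 1 applies to remaining records with region = 'west'
  - 2 records: 898 × 1.2 = 1077.6
Step 3: Other records unchanged: 1731
Step 4: Final sum = 163.2 + 1077.6 + 1731 = 2971.8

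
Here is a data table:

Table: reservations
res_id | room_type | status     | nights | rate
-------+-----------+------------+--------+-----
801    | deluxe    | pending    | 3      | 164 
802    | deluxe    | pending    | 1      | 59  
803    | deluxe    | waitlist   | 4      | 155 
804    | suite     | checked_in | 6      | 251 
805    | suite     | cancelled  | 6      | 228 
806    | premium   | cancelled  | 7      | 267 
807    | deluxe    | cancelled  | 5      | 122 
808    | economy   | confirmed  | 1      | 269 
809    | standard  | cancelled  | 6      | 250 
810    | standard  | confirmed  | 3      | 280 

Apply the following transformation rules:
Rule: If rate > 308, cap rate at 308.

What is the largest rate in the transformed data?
280

Step 1: Original maximum rate = 280
Step 2: Check cap of 308 against maximum
Step 3: No records exceed the cap (max 280 <= cap 308), so no capping applies
Step 4: Maximum after transformation = 280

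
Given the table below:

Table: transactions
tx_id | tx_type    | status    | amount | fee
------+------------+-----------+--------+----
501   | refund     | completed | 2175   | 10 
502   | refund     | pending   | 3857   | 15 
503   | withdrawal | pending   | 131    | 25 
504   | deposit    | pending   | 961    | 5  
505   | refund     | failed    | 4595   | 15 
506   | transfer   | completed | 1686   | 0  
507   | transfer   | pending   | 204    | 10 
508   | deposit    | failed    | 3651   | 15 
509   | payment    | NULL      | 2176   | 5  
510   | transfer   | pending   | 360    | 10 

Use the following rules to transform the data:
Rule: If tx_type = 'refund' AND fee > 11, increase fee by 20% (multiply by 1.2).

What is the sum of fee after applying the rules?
116.0

Step 1: Find records where tx_type = 'refund' AND fee > 11
Step 2: 2 records match, summing to 30
Step 3: After multiplier: 30 × 1.2 = 36.0
Step 4: Unaffected records sum: 80
Step 5: Final sum = 36.0 + 80 = 116.0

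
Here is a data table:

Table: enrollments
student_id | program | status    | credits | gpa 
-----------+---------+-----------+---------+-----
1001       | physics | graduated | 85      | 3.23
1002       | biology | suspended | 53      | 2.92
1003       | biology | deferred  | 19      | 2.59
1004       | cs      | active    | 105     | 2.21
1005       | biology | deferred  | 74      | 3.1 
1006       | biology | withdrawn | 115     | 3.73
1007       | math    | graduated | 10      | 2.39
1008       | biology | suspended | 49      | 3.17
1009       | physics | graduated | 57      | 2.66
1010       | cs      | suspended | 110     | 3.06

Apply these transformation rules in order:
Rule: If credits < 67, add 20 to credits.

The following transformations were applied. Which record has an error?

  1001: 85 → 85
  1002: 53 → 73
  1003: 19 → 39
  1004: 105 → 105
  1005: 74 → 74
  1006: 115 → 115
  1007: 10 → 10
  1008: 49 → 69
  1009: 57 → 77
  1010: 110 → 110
Record 1007 has an error. The correct transformed value should be 30, not 10.

Step 1: Check each record against the rule
Step 2: Record 1007 has credits = 10
Step 3: Since 10 < 67, the bonus should have been applied
Step 4: Correct value = 30, but claimed value = 10
Conclusion: Record 1007 has the error.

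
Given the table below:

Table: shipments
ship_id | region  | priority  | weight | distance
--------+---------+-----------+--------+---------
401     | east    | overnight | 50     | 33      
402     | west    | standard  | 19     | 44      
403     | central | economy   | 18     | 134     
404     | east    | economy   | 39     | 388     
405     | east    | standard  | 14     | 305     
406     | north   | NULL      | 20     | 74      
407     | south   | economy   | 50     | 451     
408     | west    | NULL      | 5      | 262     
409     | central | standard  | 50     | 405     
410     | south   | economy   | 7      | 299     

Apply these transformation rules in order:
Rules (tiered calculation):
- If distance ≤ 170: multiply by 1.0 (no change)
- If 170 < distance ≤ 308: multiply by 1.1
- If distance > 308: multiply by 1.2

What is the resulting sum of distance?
2730.4

Step 1: Tier 1 (distance ≤ 170): 4 records, sum = 285 × 1.0 = 285.0
Step 2: Tier 2 (170 < distance ≤ 308): 3 records, sum = 866 × 1.1 = 952.6
Step 3: Tier 3 (distance > 308): 3 records, sum = 1244 × 1.2 = 1492.8
Step 4: Final sum = 285.0 + 952.6 + 1492.8 = 2730.4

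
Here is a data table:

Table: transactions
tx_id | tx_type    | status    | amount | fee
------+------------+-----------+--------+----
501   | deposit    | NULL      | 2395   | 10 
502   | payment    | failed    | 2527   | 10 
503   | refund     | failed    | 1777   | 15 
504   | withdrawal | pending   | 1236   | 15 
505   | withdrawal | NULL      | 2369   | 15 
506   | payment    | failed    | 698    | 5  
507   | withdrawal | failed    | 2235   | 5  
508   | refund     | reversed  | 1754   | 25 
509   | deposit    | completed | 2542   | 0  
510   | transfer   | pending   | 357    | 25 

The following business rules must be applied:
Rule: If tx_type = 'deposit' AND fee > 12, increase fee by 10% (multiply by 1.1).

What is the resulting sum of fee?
125

Step 1: Find records where tx_type = 'deposit' AND fee > 12
Step 2: 0 records match, summing to 0
Step 3: After multiplier: 0 × 1.1 = 0.0
Step 4: Unaffected records sum: 125
Step 5: Final sum = 0.0 + 125 = 125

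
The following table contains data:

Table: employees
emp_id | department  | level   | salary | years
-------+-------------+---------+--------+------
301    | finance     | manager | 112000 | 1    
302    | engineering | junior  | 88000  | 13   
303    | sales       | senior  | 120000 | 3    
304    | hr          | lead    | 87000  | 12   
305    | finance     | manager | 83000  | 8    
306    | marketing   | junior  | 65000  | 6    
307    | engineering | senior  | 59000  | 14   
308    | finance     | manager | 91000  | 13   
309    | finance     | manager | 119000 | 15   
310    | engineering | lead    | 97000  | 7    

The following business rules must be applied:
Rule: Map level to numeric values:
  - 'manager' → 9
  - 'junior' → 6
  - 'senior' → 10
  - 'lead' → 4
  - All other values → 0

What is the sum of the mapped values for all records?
76

Step 1: Apply mapping to each record
Step 2: Count by status:
  'manager': 4 records × 9 = 36
  'junior': 2 records × 6 = 12
  'senior': 2 records × 10 = 20
  'lead': 2 records × 4 = 8
Step 3: Sum all mapped values = 76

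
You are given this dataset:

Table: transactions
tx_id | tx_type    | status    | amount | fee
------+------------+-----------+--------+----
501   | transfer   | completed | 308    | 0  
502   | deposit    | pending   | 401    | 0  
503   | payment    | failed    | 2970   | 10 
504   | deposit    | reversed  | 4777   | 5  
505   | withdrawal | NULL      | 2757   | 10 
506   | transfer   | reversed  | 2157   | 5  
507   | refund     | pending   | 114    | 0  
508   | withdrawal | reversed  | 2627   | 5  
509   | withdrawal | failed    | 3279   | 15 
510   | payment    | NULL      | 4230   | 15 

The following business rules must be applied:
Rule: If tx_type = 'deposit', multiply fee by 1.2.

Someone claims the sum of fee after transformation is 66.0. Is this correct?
Yes, the result is correct.

Step 1: Calculate the correct sum after transformation
Step 2: Apply multiplier 1.2 to records where tx_type = 'deposit'
Step 3: Correct result = 66.0
Step 4: Claimed result = 66.0
Step 5: 66.0 = 66.0 ✓
Conclusion: The claimed result is correct.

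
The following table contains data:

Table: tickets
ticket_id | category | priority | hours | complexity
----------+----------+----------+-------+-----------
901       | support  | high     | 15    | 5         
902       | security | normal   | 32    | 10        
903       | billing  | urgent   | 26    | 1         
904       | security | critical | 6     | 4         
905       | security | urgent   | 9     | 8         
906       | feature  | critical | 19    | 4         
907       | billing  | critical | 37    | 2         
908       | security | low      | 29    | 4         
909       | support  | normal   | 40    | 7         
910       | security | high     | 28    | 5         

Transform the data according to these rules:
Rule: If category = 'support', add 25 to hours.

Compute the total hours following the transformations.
291

Step 1: Count records where category = 'support': 2
Step 2: Total bonus added: 2 × 25 = 50
Step 3: Original sum of hours: 241
Step 4: Final sum = 241 + 50 = 291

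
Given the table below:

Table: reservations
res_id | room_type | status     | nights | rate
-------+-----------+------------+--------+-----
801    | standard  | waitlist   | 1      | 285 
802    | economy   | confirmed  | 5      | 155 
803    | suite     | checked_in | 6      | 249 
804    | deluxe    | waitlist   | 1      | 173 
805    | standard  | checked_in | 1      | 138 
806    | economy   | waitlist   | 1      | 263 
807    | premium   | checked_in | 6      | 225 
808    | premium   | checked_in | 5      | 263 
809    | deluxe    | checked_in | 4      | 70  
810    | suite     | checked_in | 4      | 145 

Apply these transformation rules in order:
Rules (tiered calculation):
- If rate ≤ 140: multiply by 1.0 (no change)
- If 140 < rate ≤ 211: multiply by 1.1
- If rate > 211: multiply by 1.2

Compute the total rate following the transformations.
2270.3

Step 1: Tier 1 (rate ≤ 140): 2 records, sum = 208 × 1.0 = 208.0
Step 2: Tier 2 (140 < rate ≤ 211): 3 records, sum = 473 × 1.1 = 520.3
Step 3: Tier 3 (rate > 211): 5 records, sum = 1285 × 1.2 = 1542.0
Step 4: Final sum = 208.0 + 520.3 + 1542.0 = 2270.3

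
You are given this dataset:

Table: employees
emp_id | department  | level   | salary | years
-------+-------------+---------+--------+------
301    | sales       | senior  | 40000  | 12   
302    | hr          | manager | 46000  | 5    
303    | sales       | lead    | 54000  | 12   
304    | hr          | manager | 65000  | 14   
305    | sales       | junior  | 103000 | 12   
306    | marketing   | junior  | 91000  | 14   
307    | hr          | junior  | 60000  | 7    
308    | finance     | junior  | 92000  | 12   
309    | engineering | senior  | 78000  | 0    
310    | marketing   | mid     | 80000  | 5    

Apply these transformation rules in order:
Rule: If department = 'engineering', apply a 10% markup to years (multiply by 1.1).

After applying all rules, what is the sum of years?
93.0

Step 1: Records with department = 'engineering' have total years = 0
Step 2: Apply multiplier: 0 × 1.1 = 0.0
Step 3: Other records total: 93
Step 4: Final sum = 0.0 + 93 = 93.0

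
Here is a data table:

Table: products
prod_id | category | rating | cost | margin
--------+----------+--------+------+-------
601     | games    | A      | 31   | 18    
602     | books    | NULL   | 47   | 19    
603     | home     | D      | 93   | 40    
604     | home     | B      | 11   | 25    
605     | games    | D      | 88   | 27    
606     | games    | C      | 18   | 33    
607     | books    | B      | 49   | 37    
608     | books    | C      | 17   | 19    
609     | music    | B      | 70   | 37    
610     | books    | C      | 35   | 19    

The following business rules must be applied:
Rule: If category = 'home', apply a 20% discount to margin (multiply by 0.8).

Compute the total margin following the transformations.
261.0

Step 1: Records with category = 'home' have total margin = 65
Step 2: Apply multiplier: 65 × 0.8 = 52.0
Step 3: Other records total: 209
Step 4: Final sum = 52.0 + 209 = 261.0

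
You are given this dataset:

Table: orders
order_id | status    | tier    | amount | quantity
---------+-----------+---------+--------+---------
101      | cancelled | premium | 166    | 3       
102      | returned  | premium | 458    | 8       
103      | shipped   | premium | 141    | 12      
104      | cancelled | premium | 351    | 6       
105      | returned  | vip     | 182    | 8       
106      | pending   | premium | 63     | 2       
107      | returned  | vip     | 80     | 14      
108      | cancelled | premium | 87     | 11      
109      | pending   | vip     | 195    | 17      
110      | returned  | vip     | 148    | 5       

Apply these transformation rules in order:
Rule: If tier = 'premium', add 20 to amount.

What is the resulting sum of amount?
1991

Step 1: Count records where tier = 'premium': 6
Step 2: Total bonus added: 6 × 20 = 120
Step 3: Original sum of amount: 1871
Step 4: Final sum = 1871 + 120 = 1991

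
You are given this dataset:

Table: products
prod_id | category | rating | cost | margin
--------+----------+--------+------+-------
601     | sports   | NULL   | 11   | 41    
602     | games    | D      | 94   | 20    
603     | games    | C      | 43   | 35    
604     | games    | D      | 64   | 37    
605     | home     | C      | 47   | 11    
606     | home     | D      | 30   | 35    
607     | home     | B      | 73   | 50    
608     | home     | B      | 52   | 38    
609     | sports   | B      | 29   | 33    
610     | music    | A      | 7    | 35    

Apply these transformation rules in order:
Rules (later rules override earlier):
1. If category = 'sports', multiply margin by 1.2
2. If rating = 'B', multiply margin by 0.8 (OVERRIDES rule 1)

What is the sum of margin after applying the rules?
319.0

Step 1: Rule 2 takes priority for records with rating = 'B'
  - 3 records: 121 × 0.8 = 96.8
Step 2: Rule 1 applies to remaining records with category = 'sports'
  - 1 records: 41 × 1.2 = 49.2
Step 3: Other records unchanged: 173
Step 4: Final sum = 96.8 + 49.2 + 173 = 319.0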